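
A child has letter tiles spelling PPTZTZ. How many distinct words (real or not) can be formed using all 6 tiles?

90

The 6 letters of PPTZTZ have repeats: P appearing twice, T appearing twice, and Z appearing twice.
The number of distinct arrangements is 6!/(2!·2!·2!) = 720/8 = 90.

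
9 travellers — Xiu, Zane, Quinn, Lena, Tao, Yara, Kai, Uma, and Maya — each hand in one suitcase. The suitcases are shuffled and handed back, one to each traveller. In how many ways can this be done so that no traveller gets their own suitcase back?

133496

Let Aᵢ be the assignments in which traveller i gets their own suitcase. We want the size of the complement of A₁∪…∪A_9.
By inclusion–exclusion this is Σ_{j=0}^{9} (−1)^j C(9,j)·(9−j)!.
Computing: 362880 − 362880 + 181440 − 60480 + 15120 − 3024 + 504 − 72 + 9 − 1 = 133496.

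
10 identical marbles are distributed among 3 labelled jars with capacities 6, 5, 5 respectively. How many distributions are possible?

By stars and bars, unrestricted non-negative solutions to x_1+…+x_3 = 10 number C(10+2,2) = 66.
Subtract solutions that violate a single cap (substitute x_i' = x_i − (cap_i+1)): x_1 ≥ 7 gives C(5,2) = 10; x_2 ≥ 6 gives C(6,2) = 15; x_3 ≥ 6 gives C(6,2) = 15. Together 40.
No two caps can be exceeded simultaneously, so the pair terms are all 0.
By inclusion–exclusion the count is 66 − 40 + 0 = 26.

26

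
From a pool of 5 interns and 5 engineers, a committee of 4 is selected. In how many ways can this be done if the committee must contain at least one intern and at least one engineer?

Unrestricted: C(10,4) = 210 ways to pick any 4 of the 10.
Subtract selections that omit an entire group: no interns → C(5,4) = 5; no engineers → C(5,4) = 5.
Both groups omitted at once is impossible, so 210 − 10 = 200.

200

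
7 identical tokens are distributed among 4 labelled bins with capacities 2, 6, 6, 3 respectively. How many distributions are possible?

Ignoring the caps, the number of non-negative solutions to x_1+…+x_4 = 7 is C(10,3) = 120.
Subtract solutions that violate a single cap (substitute x_i' = x_i − (cap_i+1)): x_1 ≥ 3 gives C(7,3) = 35; x_2 ≥ 7 gives C(3,3) = 1; x_3 ≥ 7 gives C(3,3) = 1; x_4 ≥ 4 gives C(6,3) = 20. Together 57.
Add back pairs where two caps are both exceeded: 0 + 0 + 1 + 0 + 0 + 0 = 1.
By inclusion–exclusion the count is 120 − 57 + 1 = 64.

64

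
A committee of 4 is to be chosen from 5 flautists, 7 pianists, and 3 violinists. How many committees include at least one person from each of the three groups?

630

With no constraint there are C(15,4) = 1365 possible selections.
Selections missing a whole group: no flautists → C(10,4) = 210; no pianists → C(8,4) = 70; no violinists → C(12,4) = 495.
Add back selections omitting two groups (i.e. drawn from a single group): C(5,4) + C(7,4) + C(3,4) = 40.
By inclusion–exclusion: 1365 − 775 + 40 = 630.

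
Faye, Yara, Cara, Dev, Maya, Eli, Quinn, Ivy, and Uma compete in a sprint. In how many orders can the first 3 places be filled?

504

This is an ordered selection of 3 from 9: P(9,3).
That gives 9 × 8 × 7 = 504.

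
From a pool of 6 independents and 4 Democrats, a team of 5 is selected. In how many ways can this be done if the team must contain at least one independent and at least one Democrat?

With no constraint there are C(10,5) = 252 possible selections.
Selections missing a whole group: no independents → C(4,5) = 0; no Democrats → C(6,5) = 6.
Both groups omitted at once is impossible, so 252 − 6 = 246.

246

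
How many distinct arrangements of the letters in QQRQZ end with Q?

12

With the last slot taken by Q, it remains to arrange the other 4 letters (QRQZ).
Those 4 letters have Q appearing twice, giving (4)!/(2!) = 12.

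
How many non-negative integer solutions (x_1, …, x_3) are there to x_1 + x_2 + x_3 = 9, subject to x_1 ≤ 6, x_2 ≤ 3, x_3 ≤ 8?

27

Without the upper bounds there are C(11,2) = 55 ways to split 9 among 3 variables.
Subtract solutions that violate a single cap (substitute x_i' = x_i − (cap_i+1)): x_1 ≥ 7 gives C(4,2) = 6; x_2 ≥ 4 gives C(7,2) = 21; x_3 ≥ 9 gives C(2,2) = 1. Together 28.
No two caps can be exceeded simultaneously, so the pair terms are all 0.
By inclusion–exclusion the count is 55 − 28 + 0 = 27.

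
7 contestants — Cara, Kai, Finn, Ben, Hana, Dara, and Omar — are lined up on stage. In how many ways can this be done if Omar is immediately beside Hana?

1440

Glue Omar and Hana into one block (2 internal orders), leaving 6 units to arrange in a row.
So the count is 2·(6)! = 1440.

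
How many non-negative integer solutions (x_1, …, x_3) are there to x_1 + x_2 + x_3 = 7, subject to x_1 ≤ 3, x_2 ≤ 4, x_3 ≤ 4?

14

Ignoring the caps, the number of non-negative solutions to x_1+…+x_3 = 7 is C(9,2) = 36.
Subtract solutions that violate a single cap (substitute x_i' = x_i − (cap_i+1)): x_1 ≥ 4 gives C(5,2) = 10; x_2 ≥ 5 gives C(4,2) = 6; x_3 ≥ 5 gives C(4,2) = 6. Together 22.
No two caps can be exceeded simultaneously, so the pair terms are all 0.
By inclusion–exclusion the count is 36 − 22 + 0 = 14.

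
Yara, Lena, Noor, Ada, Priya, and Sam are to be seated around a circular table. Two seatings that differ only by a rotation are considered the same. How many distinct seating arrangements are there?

120

Fix one person's seat to break rotational symmetry; the remaining 5 people can be arranged in (5)! = 120 ways.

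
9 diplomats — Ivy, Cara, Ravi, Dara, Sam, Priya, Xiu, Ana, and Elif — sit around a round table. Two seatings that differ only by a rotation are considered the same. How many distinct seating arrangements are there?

40320

Fix one person's seat to break rotational symmetry; the remaining 8 people can be arranged in (8)! = 40320 ways.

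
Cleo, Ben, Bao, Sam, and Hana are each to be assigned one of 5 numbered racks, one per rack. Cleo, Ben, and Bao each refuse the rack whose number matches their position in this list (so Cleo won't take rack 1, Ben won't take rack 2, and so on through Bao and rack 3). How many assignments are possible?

64

Let Aᵢ (for i ∈ {1, 2, 3}) be the placements that put person i in their forbidden rack. Any j of these fix j positions, leaving (5−j)! ways to fill the rest, and there are C(3,j) ways to pick which j.
By inclusion–exclusion, the number of valid placements is Σ_{j=0}^{3} (−1)^j C(3,j)·(5−j)!.
Computing: 120 − 72 + 18 − 2 = 64.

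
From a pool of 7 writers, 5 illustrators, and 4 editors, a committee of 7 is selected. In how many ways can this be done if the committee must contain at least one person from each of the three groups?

10283

With no constraint there are C(16,7) = 11440 possible selections.
Selections missing a whole group: no writers → C(9,7) = 36; no illustrators → C(11,7) = 330; no editors → C(12,7) = 792.
Add back selections omitting two groups (i.e. drawn from a single group): C(7,7) + C(5,7) + C(4,7) = 1.
By inclusion–exclusion: 11440 − 1158 + 1 = 10283.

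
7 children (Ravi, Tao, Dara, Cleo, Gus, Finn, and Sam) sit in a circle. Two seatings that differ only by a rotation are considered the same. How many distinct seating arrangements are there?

Around a circle, 7 distinct people have 7!/7 = (6)! = 720 rotationally distinct seatings.

720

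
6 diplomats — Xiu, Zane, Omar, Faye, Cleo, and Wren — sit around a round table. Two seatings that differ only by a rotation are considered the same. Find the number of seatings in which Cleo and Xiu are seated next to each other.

Treat {Cleo, Xiu} as one unit (2 internal orders) and seat the resulting 5 units around the table: (4)! circular arrangements.
So 2 × (4)! = 2 × 24 = 48.

48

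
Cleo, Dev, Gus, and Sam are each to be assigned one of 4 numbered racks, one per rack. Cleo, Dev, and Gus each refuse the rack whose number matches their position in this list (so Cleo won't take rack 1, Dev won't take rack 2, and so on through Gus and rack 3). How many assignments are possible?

11

Let Aᵢ (for i ∈ {1, 2, 3}) be the placements that put person i in their forbidden rack. Any j of these fix j positions, leaving (4−j)! ways to fill the rest, and there are C(3,j) ways to pick which j.
By inclusion–exclusion, the number of valid placements is Σ_{j=0}^{3} (−1)^j C(3,j)·(4−j)!.
Computing: 24 − 18 + 6 − 1 = 11.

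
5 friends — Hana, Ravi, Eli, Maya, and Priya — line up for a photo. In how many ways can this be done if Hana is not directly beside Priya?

Of the 5! = 120 arrangements, those with Hana and Priya adjacent number 2 × 4! = 48 (treat the pair as a block with 2 internal orders).
Complementary counting: 120 − 48 = 72.

72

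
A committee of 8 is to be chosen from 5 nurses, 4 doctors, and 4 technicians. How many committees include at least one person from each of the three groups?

With no constraint there are C(13,8) = 1287 possible selections.
Selections missing a whole group: no nurses → C(8,8) = 1; no doctors → C(9,8) = 9; no technicians → C(9,8) = 9.
Add back selections omitting two groups (i.e. drawn from a single group): C(5,8) + C(4,8) + C(4,8) = 0.
By inclusion–exclusion: 1287 − 19 + 0 = 1268.

1268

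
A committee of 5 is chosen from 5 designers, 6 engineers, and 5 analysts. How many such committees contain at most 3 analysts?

Split by how many analysts are chosen (0 through 3).
Sum: C(5,0)·C(11,5) + C(5,1)·C(11,4) + C(5,2)·C(11,3) + C(5,3)·C(11,2) = 462 + 1650 + 1650 + 550 = 4312.

4312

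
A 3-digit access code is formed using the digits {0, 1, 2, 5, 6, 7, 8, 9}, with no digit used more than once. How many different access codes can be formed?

336

Choose and order 3 of the 8 symbols: the first digit has 8 options, the next 7, then 6.
8 × 7 × 6 = 336.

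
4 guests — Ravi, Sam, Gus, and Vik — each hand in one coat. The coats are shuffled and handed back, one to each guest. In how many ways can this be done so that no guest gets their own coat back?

9

Let Aᵢ be the assignments in which guest i gets their own coat. We want the size of the complement of A₁∪…∪A_4.
By inclusion–exclusion this is Σ_{j=0}^{4} (−1)^j C(4,j)·(4−j)!.
Computing: 24 − 24 + 12 − 4 + 1 = 9.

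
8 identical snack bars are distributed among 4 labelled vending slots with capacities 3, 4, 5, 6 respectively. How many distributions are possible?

By stars and bars, unrestricted non-negative solutions to x_1+…+x_4 = 8 number C(8+3,3) = 165.
Subtract solutions that violate a single cap (substitute x_i' = x_i − (cap_i+1)): x_1 ≥ 4 gives C(7,3) = 35; x_2 ≥ 5 gives C(6,3) = 20; x_3 ≥ 6 gives C(5,3) = 10; x_4 ≥ 7 gives C(4,3) = 4. Together 69.
No two caps can be exceeded simultaneously, so the pair terms are all 0.
By inclusion–exclusion the count is 165 − 69 + 0 = 96.

96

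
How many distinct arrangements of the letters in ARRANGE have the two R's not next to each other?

Total arrangements of ARRANGE: 7!/(2!·2!) = 1260.
If the two R's are adjacent, glue them into one block, leaving 6 items to arrange: (6)!/(2!) = 360 ways.
Subtracting, 1260 − 360 = 900 arrangements keep the R's apart.

900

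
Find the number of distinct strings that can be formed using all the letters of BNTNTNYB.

1680

The 8 letters of BNTNTNYB have repeats: B appearing twice, N appearing 3 times, and T appearing twice.
The number of distinct arrangements is 8!/(3!·2!·2!) = 40320/24 = 1680.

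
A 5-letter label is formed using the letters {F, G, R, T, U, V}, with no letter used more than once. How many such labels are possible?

720

Choose and order 5 of the 6 symbols: the first letter has 6 options, the next 5, and so on down to 2.
6 × 5 × 4 × 3 × 2 = 720.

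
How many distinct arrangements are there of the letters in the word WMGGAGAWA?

5040

WMGGAGAWA has 9 letters with A appearing 3 times, G appearing 3 times, and W appearing twice.
Dividing 9! = 362880 by 3!·3!·2! = 72 for the repeated letters gives 5040.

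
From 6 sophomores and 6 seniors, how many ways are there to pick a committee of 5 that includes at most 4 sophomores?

786

Split by how many sophomores are chosen (0 through 4).
Sum: C(6,0)·C(6,5) + C(6,1)·C(6,4) + C(6,2)·C(6,3) + C(6,3)·C(6,2) + C(6,4)·C(6,1) = 6 + 90 + 300 + 300 + 90 = 786.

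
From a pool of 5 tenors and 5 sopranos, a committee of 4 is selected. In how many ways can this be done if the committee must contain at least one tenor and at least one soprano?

200

Total 4-person selections from all 10: C(10,4) = 210.
Subtract selections that omit an entire group: no tenors → C(5,4) = 5; no sopranos → C(5,4) = 5.
Both groups omitted at once is impossible, so 210 − 10 = 200.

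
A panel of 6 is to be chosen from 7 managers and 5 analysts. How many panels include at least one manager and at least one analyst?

917

Unrestricted: C(12,6) = 924 ways to pick any 6 of the 12.
Selections missing a whole group: no managers → C(5,6) = 0; no analysts → C(7,6) = 7.
Both groups omitted at once is impossible, so 924 − 7 = 917.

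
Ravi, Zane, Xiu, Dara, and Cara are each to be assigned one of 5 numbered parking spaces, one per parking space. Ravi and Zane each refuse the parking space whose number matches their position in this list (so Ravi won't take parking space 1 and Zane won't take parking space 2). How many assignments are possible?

78

Let Aᵢ (for i ∈ {1, 2}) be the placements that put person i in their forbidden parking space. Any j of these fix j positions, leaving (5−j)! ways to fill the rest, and there are C(2,j) ways to pick which j.
By inclusion–exclusion, the number of valid placements is Σ_{j=0}^{2} (−1)^j C(2,j)·(5−j)!.
Computing: 120 − 48 + 6 = 78.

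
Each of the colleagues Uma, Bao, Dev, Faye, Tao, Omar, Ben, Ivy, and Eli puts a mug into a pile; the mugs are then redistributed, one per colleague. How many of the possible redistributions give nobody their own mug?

133496

Let Aᵢ be the assignments in which colleague i gets their own mug. We want the size of the complement of A₁∪…∪A_9.
By inclusion–exclusion this is Σ_{j=0}^{9} (−1)^j C(9,j)·(9−j)!.
Computing: 362880 − 362880 + 181440 − 60480 + 15120 − 3024 + 504 − 72 + 9 − 1 = 133496.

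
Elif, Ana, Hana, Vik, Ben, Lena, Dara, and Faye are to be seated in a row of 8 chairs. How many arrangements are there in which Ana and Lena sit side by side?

Treat {Ana, Lena} as a single unit. There are 7 units to order, and the pair itself can be ordered 2 ways.
That gives 2 × 7! = 2 × 5040 = 10080.

10080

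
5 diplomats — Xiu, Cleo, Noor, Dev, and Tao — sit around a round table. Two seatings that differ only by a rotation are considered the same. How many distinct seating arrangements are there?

Fix one person's seat to break rotational symmetry; the remaining 4 people can be arranged in (4)! = 24 ways.

24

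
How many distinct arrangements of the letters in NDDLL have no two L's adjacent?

18

There are 5!/(2!·2!) = 30 arrangements of NDDLL in total.
Arrangements with the L's together: treat LL as one letter, giving (4)!/(2!) = 12.
Subtracting, 30 − 12 = 18 arrangements keep the L's apart.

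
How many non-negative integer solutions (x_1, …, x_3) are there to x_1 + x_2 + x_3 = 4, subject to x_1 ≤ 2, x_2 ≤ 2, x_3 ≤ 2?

6

Without the upper bounds there are C(6,2) = 15 ways to split 4 among 3 variables.
Subtract solutions that violate a single cap (substitute x_i' = x_i − (cap_i+1)): x_1 ≥ 3 gives C(3,2) = 3; x_2 ≥ 3 gives C(3,2) = 3; x_3 ≥ 3 gives C(3,2) = 3. Together 9.
No two caps can be exceeded simultaneously, so the pair terms are all 0.
By inclusion–exclusion the count is 15 − 9 + 0 = 6.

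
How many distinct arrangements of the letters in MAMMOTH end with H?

120

Fix H in the last position and arrange the remaining 6 letters.
Those 6 letters have M appearing 3 times, giving (6)!/(3!) = 120.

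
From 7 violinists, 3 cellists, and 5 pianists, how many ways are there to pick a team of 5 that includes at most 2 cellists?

2937

Split by how many cellists are chosen (0 through 2).
Sum: C(3,0)·C(12,5) + C(3,1)·C(12,4) + C(3,2)·C(12,3) = 792 + 1485 + 660 = 2937.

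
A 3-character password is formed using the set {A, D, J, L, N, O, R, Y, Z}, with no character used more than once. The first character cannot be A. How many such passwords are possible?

448

The first character has 9−1 = 8 choices (anything except A).
The remaining 2 characters are filled from the other 8 symbols without repetition: 8 × 7 = 56.
Total: 8 × 56 = 448.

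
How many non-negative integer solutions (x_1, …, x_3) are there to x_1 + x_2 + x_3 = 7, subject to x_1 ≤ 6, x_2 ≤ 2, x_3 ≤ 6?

Ignoring the caps, the number of non-negative solutions to x_1+…+x_3 = 7 is C(9,2) = 36.
Subtract solutions that violate a single cap (substitute x_i' = x_i − (cap_i+1)): x_1 ≥ 7 gives C(2,2) = 1; x_2 ≥ 3 gives C(6,2) = 15; x_3 ≥ 7 gives C(2,2) = 1. Together 17.
No two caps can be exceeded simultaneously, so the pair terms are all 0.
By inclusion–exclusion the count is 36 − 17 + 0 = 19.

19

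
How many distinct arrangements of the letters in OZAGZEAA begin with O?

420

With the first slot taken by O, it remains to arrange the other 7 letters (ZAGZEAA).
Those 7 letters have A appearing 3 times and Z appearing twice, giving (7)!/(3!·2!) = 420.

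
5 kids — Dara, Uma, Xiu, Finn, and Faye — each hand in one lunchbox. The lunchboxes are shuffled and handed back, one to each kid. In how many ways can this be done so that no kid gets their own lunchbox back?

44

Count assignments avoiding every fixed point. For any j of the 5 kids fixed to their own lunchbox, the other 5−j can be arranged in (5−j)! ways.
By inclusion–exclusion this is Σ_{j=0}^{5} (−1)^j C(5,j)·(5−j)!.
Computing: 120 − 120 + 60 − 20 + 5 − 1 = 44.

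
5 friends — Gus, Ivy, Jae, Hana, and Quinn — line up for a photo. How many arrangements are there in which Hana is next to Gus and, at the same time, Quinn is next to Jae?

Treat {Hana,Gus} as one block (2 orders) and {Quinn,Jae} as another (2 orders).
That leaves 3 units to arrange: 2 × 2 × 3! = 4 × 6 = 24.

24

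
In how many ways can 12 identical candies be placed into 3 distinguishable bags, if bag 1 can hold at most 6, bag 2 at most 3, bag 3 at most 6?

Ignoring the caps, the number of non-negative solutions to x_1+…+x_3 = 12 is C(14,2) = 91.
Subtract solutions that violate a single cap (substitute x_i' = x_i − (cap_i+1)): x_1 ≥ 7 gives C(7,2) = 21; x_2 ≥ 4 gives C(10,2) = 45; x_3 ≥ 7 gives C(7,2) = 21. Together 87.
Add back pairs where two caps are both exceeded: 3 + 0 + 3 = 6.
By inclusion–exclusion the count is 91 − 87 + 6 = 10.

10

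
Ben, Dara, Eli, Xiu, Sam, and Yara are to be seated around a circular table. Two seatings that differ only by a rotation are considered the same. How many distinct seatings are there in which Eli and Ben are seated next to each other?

Glue Eli and Ben into a block (2 internal orders). Seating 5 units around a circle gives (4)! arrangements.
So 2 × (4)! = 2 × 24 = 48.

48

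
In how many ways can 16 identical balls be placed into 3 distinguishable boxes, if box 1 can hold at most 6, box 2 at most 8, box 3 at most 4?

Without the upper bounds there are C(18,2) = 153 ways to split 16 among 3 boxes.
Subtract solutions that violate a single cap (substitute x_i' = x_i − (cap_i+1)): x_1 ≥ 7 gives C(11,2) = 55; x_2 ≥ 9 gives C(9,2) = 36; x_3 ≥ 5 gives C(13,2) = 78. Together 169.
Add back pairs where two caps are both exceeded: 1 + 15 + 6 = 22.
By inclusion–exclusion the count is 153 − 169 + 22 = 6.

6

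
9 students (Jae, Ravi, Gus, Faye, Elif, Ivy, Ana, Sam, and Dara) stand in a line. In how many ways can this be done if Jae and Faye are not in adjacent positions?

There are 9! = 362880 arrangements in all. If Jae and Faye are adjacent, merging them into one block gives 2·(8)! = 80640 arrangements.
Complementary counting: 362880 − 80640 = 282240.

282240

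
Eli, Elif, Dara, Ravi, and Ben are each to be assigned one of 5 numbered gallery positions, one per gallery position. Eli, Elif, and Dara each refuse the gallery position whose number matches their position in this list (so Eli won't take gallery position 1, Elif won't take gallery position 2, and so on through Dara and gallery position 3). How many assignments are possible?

64

Let Aᵢ (for i ∈ {1, 2, 3}) be the placements that put person i in their forbidden gallery position. Any j of these fix j positions, leaving (5−j)! ways to fill the rest, and there are C(3,j) ways to pick which j.
By inclusion–exclusion, the number of valid placements is Σ_{j=0}^{3} (−1)^j C(3,j)·(5−j)!.
Computing: 120 − 72 + 18 − 2 = 64.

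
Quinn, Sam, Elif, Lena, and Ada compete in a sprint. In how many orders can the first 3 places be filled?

60

There are 5 choices for 1st place, 4 for 2nd, and 3 for 3rd.
That gives 5 × 4 × 3 = 60.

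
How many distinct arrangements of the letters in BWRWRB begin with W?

With the first slot taken by W, it remains to arrange the other 5 letters (BRWRB).
Those 5 letters have B appearing twice and R appearing twice, giving (5)!/(2!·2!) = 30.

30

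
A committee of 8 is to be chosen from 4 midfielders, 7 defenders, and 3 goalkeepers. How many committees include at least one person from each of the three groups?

2793

With no constraint there are C(14,8) = 3003 possible selections.
Subtract selections that omit an entire group: no midfielders → C(10,8) = 45; no defenders → C(7,8) = 0; no goalkeepers → C(11,8) = 165.
Add back selections omitting two groups (i.e. drawn from a single group): C(4,8) + C(7,8) + C(3,8) = 0.
By inclusion–exclusion: 3003 − 210 + 0 = 2793.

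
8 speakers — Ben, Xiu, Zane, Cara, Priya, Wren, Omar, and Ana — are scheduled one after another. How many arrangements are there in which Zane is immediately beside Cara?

Glue Zane and Cara into one block (2 internal orders), leaving 7 units to arrange in a row.
So the count is 2·(7)! = 10080.

10080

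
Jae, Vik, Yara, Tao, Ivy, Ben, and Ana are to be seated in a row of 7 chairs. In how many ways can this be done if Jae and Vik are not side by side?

3600

There are 7! = 5040 arrangements in all. If Jae and Vik are adjacent, merging them into one block gives 2·(6)! = 1440 arrangements.
So 5040 − 1440 = 3600 arrangements keep them apart.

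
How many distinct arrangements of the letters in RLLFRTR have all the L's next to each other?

Treat the 2 copies of L as a single block. The multiset to arrange is then {LL, F, R, R, R, T}, 6 items in all.
That gives (6)!/(3!) = 120 arrangements.

120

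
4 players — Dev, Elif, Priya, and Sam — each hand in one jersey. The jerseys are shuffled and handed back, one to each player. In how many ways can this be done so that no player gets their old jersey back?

9

Count assignments avoiding every fixed point. For any j of the 4 players fixed to their old jersey, the other 4−j can be arranged in (4−j)! ways.
By inclusion–exclusion this is Σ_{j=0}^{4} (−1)^j C(4,j)·(4−j)!.
Computing: 24 − 24 + 12 − 4 + 1 = 9.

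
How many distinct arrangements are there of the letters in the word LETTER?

180

Letter multiplicities in LETTER: E×2, L×1, R×1, T×2.
The number of distinct arrangements is 6!/(2!·2!) = 720/4 = 180.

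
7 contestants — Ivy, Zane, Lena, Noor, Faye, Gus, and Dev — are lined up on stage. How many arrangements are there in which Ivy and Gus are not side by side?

3600

There are 7! = 5040 arrangements in all. If Ivy and Gus are adjacent, merging them into one block gives 2·(6)! = 1440 arrangements.
Complementary counting: 5040 − 1440 = 3600.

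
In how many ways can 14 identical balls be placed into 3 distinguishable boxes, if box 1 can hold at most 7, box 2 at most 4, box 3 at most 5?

Ignoring the caps, the number of non-negative solutions to x_1+…+x_3 = 14 is C(16,2) = 120.
Subtract solutions that violate a single cap (substitute x_i' = x_i − (cap_i+1)): x_1 ≥ 8 gives C(8,2) = 28; x_2 ≥ 5 gives C(11,2) = 55; x_3 ≥ 6 gives C(10,2) = 45. Together 128.
Add back pairs where two caps are both exceeded: 3 + 1 + 10 = 14.
By inclusion–exclusion the count is 120 − 128 + 14 = 6.

6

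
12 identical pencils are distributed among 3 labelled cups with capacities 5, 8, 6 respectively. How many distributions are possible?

Without the upper bounds there are C(14,2) = 91 ways to split 12 among 3 cups.
Subtract solutions that violate a single cap (substitute x_i' = x_i − (cap_i+1)): x_1 ≥ 6 gives C(8,2) = 28; x_2 ≥ 9 gives C(5,2) = 10; x_3 ≥ 7 gives C(7,2) = 21. Together 59.
No two caps can be exceeded simultaneously, so the pair terms are all 0.
By inclusion–exclusion the count is 91 − 59 + 0 = 32.

32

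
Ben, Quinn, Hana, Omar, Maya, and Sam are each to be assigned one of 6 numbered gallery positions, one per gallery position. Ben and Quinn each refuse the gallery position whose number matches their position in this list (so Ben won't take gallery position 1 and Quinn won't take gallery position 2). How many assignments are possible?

504

Let Aᵢ (for i ∈ {1, 2}) be the placements that put person i in their forbidden gallery position. Any j of these fix j positions, leaving (6−j)! ways to fill the rest, and there are C(2,j) ways to pick which j.
By inclusion–exclusion, the number of valid placements is Σ_{j=0}^{2} (−1)^j C(2,j)·(6−j)!.
Computing: 720 − 240 + 24 = 504.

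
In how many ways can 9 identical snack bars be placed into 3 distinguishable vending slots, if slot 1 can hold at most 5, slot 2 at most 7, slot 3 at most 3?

21

By stars and bars, unrestricted non-negative solutions to x_1+…+x_3 = 9 number C(9+2,2) = 55.
Subtract solutions that violate a single cap (substitute x_i' = x_i − (cap_i+1)): x_1 ≥ 6 gives C(5,2) = 10; x_2 ≥ 8 gives C(3,2) = 3; x_3 ≥ 4 gives C(7,2) = 21. Together 34.
No two caps can be exceeded simultaneously, so the pair terms are all 0.
By inclusion–exclusion the count is 55 − 34 + 0 = 21.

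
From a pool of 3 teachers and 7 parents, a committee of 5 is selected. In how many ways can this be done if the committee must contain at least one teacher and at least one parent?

231

Unrestricted: C(10,5) = 252 ways to pick any 5 of the 10.
Selections missing a whole group: no teachers → C(7,5) = 21; no parents → C(3,5) = 0.
Both groups omitted at once is impossible, so 252 − 21 = 231.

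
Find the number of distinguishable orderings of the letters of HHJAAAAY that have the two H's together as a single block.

210

Treat the 2 copies of H as a single block. The multiset to arrange is then {HH, A, A, A, A, J, Y}, 7 items in all.
That gives (7)!/(4!) = 210 arrangements.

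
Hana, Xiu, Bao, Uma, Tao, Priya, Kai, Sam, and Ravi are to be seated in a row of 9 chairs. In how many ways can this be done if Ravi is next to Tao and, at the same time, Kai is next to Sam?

Treat {Ravi,Tao} as one block (2 orders) and {Kai,Sam} as another (2 orders).
That leaves 7 units to arrange: 2 × 2 × 7! = 4 × 5040 = 20160.

20160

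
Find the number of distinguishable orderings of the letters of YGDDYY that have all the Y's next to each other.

12

Treat the 3 copies of Y as a single block. The multiset to arrange is then {YYY, D, D, G}, 4 items in all.
That gives (4)!/(2!) = 12 arrangements.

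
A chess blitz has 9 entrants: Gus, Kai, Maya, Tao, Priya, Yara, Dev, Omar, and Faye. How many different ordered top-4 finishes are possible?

3024

This is an ordered selection of 4 from 9: P(9,4).
That gives 9 × 8 × 7 × 6 = 3024.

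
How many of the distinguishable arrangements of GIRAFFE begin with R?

360

With the first slot taken by R, it remains to arrange the other 6 letters (GIAFFE).
Those 6 letters have F appearing twice, giving (6)!/(2!) = 360.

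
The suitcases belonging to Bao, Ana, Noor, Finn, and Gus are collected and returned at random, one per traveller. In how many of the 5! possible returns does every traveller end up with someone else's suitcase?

This is the derangement count D_5: permutations of 5 items with no fixed point.
By inclusion–exclusion this is Σ_{j=0}^{5} (−1)^j C(5,j)·(5−j)!.
Computing: 120 − 120 + 60 − 20 + 5 − 1 = 44.

44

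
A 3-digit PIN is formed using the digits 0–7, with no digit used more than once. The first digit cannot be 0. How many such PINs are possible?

294

The first digit has 8−1 = 7 choices (anything except 0).
The remaining 2 digits are filled from the other 7 symbols without repetition: 7 × 6 = 42.
Total: 7 × 42 = 294.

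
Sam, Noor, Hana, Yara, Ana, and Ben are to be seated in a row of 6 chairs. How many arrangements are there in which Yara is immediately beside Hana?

Glue Yara and Hana into one block (2 internal orders), leaving 5 units to arrange in a row.
So the count is 2·(5)! = 240.

240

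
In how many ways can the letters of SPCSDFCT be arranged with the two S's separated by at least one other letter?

7560

Total arrangements of SPCSDFCT: 8!/(2!·2!) = 10080.
Arrangements with the S's together: treat SS as one letter, giving (7)!/(2!) = 2520.
Subtracting, 10080 − 2520 = 7560 arrangements keep the S's apart.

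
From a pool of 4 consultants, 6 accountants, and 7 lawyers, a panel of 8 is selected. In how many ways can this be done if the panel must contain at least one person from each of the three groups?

Total 8-person selections from all 17: C(17,8) = 24310.
Subtract selections that omit an entire group: no consultants → C(13,8) = 1287; no accountants → C(11,8) = 165; no lawyers → C(10,8) = 45.
Add back selections omitting two groups (i.e. drawn from a single group): C(4,8) + C(6,8) + C(7,8) = 0.
By inclusion–exclusion: 24310 − 1497 + 0 = 22813.

22813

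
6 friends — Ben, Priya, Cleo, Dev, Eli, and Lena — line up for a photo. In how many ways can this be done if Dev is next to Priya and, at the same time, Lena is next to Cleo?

Treat {Dev,Priya} as one block (2 orders) and {Lena,Cleo} as another (2 orders).
That leaves 4 units to arrange: 2 × 2 × 4! = 4 × 24 = 96.

96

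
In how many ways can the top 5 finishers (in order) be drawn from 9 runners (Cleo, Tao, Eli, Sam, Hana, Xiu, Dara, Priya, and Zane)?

15120

This is an ordered selection of 5 from 9: P(9,5).
That gives 9 × 8 × 7 × 6 × 5 = 15120.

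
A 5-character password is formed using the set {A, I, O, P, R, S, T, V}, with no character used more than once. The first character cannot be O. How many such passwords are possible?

The first character has 8−1 = 7 choices (anything except O).
The remaining 4 characters are filled from the other 7 symbols without repetition: 7 × 6 × 5 × 4 = 840.
Total: 7 × 840 = 5880.

5880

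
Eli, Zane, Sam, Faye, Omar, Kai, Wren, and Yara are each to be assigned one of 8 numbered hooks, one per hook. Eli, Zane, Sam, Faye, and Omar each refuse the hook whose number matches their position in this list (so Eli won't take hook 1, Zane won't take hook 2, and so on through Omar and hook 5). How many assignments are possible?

21234

Let Aᵢ (for 1 ≤ i ≤ 5) be the placements that put person i in their forbidden hook. Any j of these fix j positions, leaving (8−j)! ways to fill the rest, and there are C(5,j) ways to pick which j.
By inclusion–exclusion, the number of valid placements is Σ_{j=0}^{5} (−1)^j C(5,j)·(8−j)!.
Computing: 40320 − 25200 + 7200 − 1200 + 120 − 6 = 21234.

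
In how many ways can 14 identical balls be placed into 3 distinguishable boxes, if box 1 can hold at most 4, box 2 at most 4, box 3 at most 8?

By stars and bars, unrestricted non-negative solutions to x_1+…+x_3 = 14 number C(14+2,2) = 120.
Subtract solutions that violate a single cap (substitute x_i' = x_i − (cap_i+1)): x_1 ≥ 5 gives C(11,2) = 55; x_2 ≥ 5 gives C(11,2) = 55; x_3 ≥ 9 gives C(7,2) = 21. Together 131.
Add back pairs where two caps are both exceeded: 15 + 1 + 1 = 17.
By inclusion–exclusion the count is 120 − 131 + 17 = 6.

6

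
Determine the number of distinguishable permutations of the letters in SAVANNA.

The 7 letters of SAVANNA have repeats: A appearing 3 times and N appearing twice.
So there are 7! / (3!·2!) = 420 distinguishable arrangements.

420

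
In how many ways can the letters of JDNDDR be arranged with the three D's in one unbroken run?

Treat the 3 copies of D as a single block. The multiset to arrange is then {DDD, J, N, R}, 4 items in all.
All 4 items are distinct, so there are (4)! = 24 arrangements.

24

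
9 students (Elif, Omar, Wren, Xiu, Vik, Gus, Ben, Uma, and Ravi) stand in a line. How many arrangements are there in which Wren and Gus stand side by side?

Place the 7 others and the Wren-Gus pair as 8 objects in a line; the pair has 2 internal arrangements.
That gives 2 × 8! = 2 × 40320 = 80640.

80640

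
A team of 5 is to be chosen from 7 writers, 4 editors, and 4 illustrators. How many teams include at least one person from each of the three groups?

With no constraint there are C(15,5) = 3003 possible selections.
Selections missing a whole group: no writers → C(8,5) = 56; no editors → C(11,5) = 462; no illustrators → C(11,5) = 462.
Add back selections omitting two groups (i.e. drawn from a single group): C(7,5) + C(4,5) + C(4,5) = 21.
By inclusion–exclusion: 3003 − 980 + 21 = 2044.

2044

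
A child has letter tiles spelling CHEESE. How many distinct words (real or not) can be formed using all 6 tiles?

120

CHEESE has 6 letters with E appearing 3 times.
So there are 6! / (3!) = 120 distinguishable arrangements.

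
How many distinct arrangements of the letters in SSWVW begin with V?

6

Fix V in the first position and arrange the remaining 4 letters.
Those 4 letters have S appearing twice and W appearing twice, giving (4)!/(2!·2!) = 6.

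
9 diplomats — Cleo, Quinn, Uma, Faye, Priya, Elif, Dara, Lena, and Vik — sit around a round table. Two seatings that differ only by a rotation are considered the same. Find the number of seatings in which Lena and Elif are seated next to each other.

10080

Treat {Lena, Elif} as one unit (2 internal orders) and seat the resulting 8 units around the table: (7)! circular arrangements.
So 2 × (7)! = 2 × 5040 = 10080.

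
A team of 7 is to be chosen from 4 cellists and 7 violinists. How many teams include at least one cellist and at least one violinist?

Total 7-person selections from all 11: C(11,7) = 330.
Subtract selections that omit an entire group: no cellists → C(7,7) = 1; no violinists → C(4,7) = 0.
Both groups omitted at once is impossible, so 330 − 1 = 329.

329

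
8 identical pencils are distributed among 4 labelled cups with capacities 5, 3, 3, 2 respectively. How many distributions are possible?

38

Ignoring the caps, the number of non-negative solutions to x_1+…+x_4 = 8 is C(11,3) = 165.
Subtract solutions that violate a single cap (substitute x_i' = x_i − (cap_i+1)): x_1 ≥ 6 gives C(5,3) = 10; x_2 ≥ 4 gives C(7,3) = 35; x_3 ≥ 4 gives C(7,3) = 35; x_4 ≥ 3 gives C(8,3) = 56. Together 136.
Add back pairs where two caps are both exceeded: 0 + 0 + 0 + 1 + 4 + 4 = 9.
By inclusion–exclusion the count is 165 − 136 + 9 = 38.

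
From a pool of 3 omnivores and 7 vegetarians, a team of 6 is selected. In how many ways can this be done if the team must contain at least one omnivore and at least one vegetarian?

203

Unrestricted: C(10,6) = 210 ways to pick any 6 of the 10.
Subtract selections that omit an entire group: no omnivores → C(7,6) = 7; no vegetarians → C(3,6) = 0.
Both groups omitted at once is impossible, so 210 − 7 = 203.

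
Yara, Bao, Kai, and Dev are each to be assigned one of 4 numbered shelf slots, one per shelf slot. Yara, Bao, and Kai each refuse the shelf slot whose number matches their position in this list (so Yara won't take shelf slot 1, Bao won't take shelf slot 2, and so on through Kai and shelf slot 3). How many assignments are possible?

11

Let Aᵢ (for i ∈ {1, 2, 3}) be the placements that put person i in their forbidden shelf slot. Any j of these fix j positions, leaving (4−j)! ways to fill the rest, and there are C(3,j) ways to pick which j.
By inclusion–exclusion, the number of valid placements is Σ_{j=0}^{3} (−1)^j C(3,j)·(4−j)!.
Computing: 24 − 18 + 6 − 1 = 11.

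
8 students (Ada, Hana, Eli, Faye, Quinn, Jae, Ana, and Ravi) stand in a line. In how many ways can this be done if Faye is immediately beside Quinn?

Glue Faye and Quinn into one block (2 internal orders), leaving 7 units to arrange in a row.
So the count is 2·(7)! = 10080.

10080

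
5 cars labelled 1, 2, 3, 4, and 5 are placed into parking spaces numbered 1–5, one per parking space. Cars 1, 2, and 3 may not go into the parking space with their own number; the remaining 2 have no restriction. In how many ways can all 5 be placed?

Let Aᵢ (for i ∈ {1, 2, 3}) be the placements that put car i in its forbidden parking space. Any j of these fix j positions, leaving (5−j)! ways to fill the rest, and there are C(3,j) ways to pick which j.
By inclusion–exclusion, the number of valid placements is Σ_{j=0}^{3} (−1)^j C(3,j)·(5−j)!.
Computing: 120 − 72 + 18 − 2 = 64.

64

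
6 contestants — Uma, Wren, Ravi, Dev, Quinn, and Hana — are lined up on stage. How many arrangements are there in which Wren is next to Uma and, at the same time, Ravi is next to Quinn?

96

Treat {Wren,Uma} as one block (2 orders) and {Ravi,Quinn} as another (2 orders).
That leaves 4 units to arrange: 2 × 2 × 4! = 4 × 24 = 96.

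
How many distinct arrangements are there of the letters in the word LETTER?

LETTER has 6 letters with E appearing twice and T appearing twice.
So there are 6! / (2!·2!) = 180 distinguishable arrangements.

180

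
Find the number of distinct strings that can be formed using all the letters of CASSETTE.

The 8 letters of CASSETTE have repeats: E appearing twice, S appearing twice, and T appearing twice.
So there are 8! / (2!·2!·2!) = 5040 distinguishable arrangements.

5040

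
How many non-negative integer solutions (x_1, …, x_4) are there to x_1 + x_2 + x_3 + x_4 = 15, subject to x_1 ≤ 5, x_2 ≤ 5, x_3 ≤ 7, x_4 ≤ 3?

52

By stars and bars, unrestricted non-negative solutions to x_1+…+x_4 = 15 number C(15+3,3) = 816.
Subtract solutions that violate a single cap (substitute x_i' = x_i − (cap_i+1)): x_1 ≥ 6 gives C(12,3) = 220; x_2 ≥ 6 gives C(12,3) = 220; x_3 ≥ 8 gives C(10,3) = 120; x_4 ≥ 4 gives C(14,3) = 364. Together 924.
Add back pairs where two caps are both exceeded: 20 + 4 + 56 + 4 + 56 + 20 = 160.
By inclusion–exclusion the count is 816 − 924 + 160 = 52.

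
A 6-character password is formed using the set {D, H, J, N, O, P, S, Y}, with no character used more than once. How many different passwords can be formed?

Choose and order 6 of the 8 symbols: the first character has 8 options, the next 7, and so on down to 3.
That product is 8 × 7 × 6 × 5 × 4 × 3 = 20160.

20160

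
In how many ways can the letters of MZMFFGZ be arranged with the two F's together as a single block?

180

Treat the 2 copies of F as a single block. The multiset to arrange is then {FF, G, M, M, Z, Z}, 6 items in all.
That gives (6)!/(2!·2!) = 180 arrangements.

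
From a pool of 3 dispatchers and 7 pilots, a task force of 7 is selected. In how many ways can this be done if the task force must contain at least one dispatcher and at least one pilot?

With no constraint there are C(10,7) = 120 possible selections.
Subtract selections that omit an entire group: no dispatchers → C(7,7) = 1; no pilots → C(3,7) = 0.
Both groups omitted at once is impossible, so 120 − 1 = 119.

119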